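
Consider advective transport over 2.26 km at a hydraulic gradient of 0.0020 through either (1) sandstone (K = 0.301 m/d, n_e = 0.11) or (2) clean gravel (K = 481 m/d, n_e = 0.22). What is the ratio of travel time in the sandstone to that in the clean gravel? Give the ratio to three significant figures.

Unit 1 (sandstone): v = 0.301×0.0020/0.11 = 0.005473 m/d, t = 2260/0.005473 = 413000 d
Unit 2 (clean gravel): v = 481×0.0020/0.22 = 4.373 m/d, t = 2260/4.373 = 516.8 d
t(sandstone) / t(clean gravel) = 413000/516.8 = 799

799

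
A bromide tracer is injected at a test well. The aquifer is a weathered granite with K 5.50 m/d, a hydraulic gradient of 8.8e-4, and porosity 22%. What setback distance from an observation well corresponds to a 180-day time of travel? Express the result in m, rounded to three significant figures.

3.96 m

Specific discharge q = 5.50 × 8.8e-4 = 0.004840 m/d
v = Ki/n = 5.50·8.8e-4/0.22 = 0.02200 m/d
L = v × T = 0.02200 × 180 = 3.960 m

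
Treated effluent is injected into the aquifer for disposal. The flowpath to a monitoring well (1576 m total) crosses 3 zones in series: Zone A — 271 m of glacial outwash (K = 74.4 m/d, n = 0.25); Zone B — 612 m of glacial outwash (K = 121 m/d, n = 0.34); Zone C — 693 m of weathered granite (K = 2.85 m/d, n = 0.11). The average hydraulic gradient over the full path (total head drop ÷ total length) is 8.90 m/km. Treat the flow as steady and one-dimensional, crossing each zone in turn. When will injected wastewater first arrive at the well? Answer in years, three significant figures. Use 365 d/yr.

Continuity: the same q passes through each zone, so ΔH = q·Σ(L_j/K_j) — the zones act as resistances in series.
Σ(L/K) = 271/74.4 + 612/121 + 693/2.85 = 3.642 + 5.058 + 243.2 = 251.9 d
K_eq = L_total / Σ(L/K) = 1576 / 251.9 = 6.257 m/d
q = K_eq · i = 6.257 × 0.0089 = 0.05569 m/d (same in every zone)
Zone A: v = q/n = 0.05569/0.25 = 0.2228 m/d → t_A = 271/0.2228 = 1217 d
Zone B: v = q/n = 0.05569/0.34 = 0.1638 m/d → t_B = 612/0.1638 = 3736 d
Zone C: v = q/n = 0.05569/0.11 = 0.5063 m/d → t_C = 693/0.5063 = 1369 d
Total t = 1217 + 3736 + 1369 = 6322 d
   = 6322 / 365 = 17.3 yr

17.3 years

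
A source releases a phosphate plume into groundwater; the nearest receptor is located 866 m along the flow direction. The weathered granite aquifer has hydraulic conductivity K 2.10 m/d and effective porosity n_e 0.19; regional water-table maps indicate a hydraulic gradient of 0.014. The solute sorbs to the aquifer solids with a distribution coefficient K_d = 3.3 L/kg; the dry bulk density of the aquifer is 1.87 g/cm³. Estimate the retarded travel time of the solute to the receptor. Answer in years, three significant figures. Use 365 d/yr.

Specific discharge q = 2.10 × 0.014 = 0.02940 m/d
v_s = q/n_e = 0.02940/0.19 = 0.1547 m/d
Retardation R = 1 + ρ_b·K_d/n = 1 + 1.87×3.3/0.19 = 33.48
Contaminant velocity v_c = v/R = 0.1547/33.48 = 0.004622 m/d
t = L/v_c = 866/0.004622 = 187400 d
   = 187400/365 = 513 yr

513 years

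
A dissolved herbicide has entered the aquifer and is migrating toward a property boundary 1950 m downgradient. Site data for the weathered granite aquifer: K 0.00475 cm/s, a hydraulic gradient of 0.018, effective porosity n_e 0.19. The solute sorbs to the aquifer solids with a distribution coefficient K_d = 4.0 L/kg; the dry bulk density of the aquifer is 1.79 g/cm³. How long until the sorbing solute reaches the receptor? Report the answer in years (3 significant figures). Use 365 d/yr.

K = 0.00475 cm/s × 864 = 4.104 m/d
Darcy flux q = K·i = 4.104 × 0.018 = 0.07387 m/d
v = Ki/n = 4.104·0.018/0.19 = 0.3888 m/d
Retardation R = 1 + ρ_b·K_d/n = 1 + 1.79×4.0/0.19 = 38.68
Contaminant velocity v_c = v/R = 0.3888/38.68 = 0.01005 m/d
t = L/v_c = 1950/0.01005 = 194000 d
   = 194000/365 = 532 yr

532 years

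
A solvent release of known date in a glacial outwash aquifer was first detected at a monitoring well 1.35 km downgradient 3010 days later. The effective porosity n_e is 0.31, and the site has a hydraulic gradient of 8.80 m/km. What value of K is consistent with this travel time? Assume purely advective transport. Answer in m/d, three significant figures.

15.8 m/d

L = 1.35 km = 1350 m
v = L / t = 1350 / 3010 = 0.4485 m/d
K = v · n / i = 0.4485 × 0.31 / 0.0088 = 15.8 m/d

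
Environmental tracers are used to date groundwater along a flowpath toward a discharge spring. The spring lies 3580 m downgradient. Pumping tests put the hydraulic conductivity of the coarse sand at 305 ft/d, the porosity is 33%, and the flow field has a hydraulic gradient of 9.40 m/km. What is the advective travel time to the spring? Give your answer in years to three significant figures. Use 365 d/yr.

3.70 years

K = 305 ft/d × 0.3048 = 92.96 m/d
q = Ki = 92.96 × 0.0094 = 0.8739 m/d
Seepage velocity v = q / n = 0.8739 / 0.33 = 2.648 m/d
t = L / v = 3580 / 2.648 = 1352 d
   = 1352 / 365 = 3.70 yr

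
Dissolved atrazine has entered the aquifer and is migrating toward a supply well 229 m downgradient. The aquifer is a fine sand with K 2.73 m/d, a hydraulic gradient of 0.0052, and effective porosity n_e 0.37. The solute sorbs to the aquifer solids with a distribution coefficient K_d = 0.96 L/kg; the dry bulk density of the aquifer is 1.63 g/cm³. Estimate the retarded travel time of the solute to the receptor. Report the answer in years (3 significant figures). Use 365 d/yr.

Specific discharge q = 2.73 × 0.0052 = 0.01420 m/d
Average linear velocity = 0.01420 / 0.37 = 0.03837 m/d
Retardation R = 1 + ρ_b·K_d/n = 1 + 1.63×0.96/0.37 = 5.229
Contaminant velocity v_c = v/R = 0.03837/5.229 = 0.007337 m/d
t = L/v_c = 229/0.007337 = 31210 d
   = 31210/365 = 85.5 yr

85.5 years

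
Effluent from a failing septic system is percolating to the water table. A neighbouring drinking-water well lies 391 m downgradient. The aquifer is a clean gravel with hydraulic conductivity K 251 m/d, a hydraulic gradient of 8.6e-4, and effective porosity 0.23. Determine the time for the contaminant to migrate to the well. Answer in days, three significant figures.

Darcy flux q = K·i = 251 × 8.6e-4 = 0.2159 m/d
Seepage velocity v = q / n = 0.2159 / 0.23 = 0.9385 m/d
t = L / v = 391 / 0.9385 = 416.6 d

417 days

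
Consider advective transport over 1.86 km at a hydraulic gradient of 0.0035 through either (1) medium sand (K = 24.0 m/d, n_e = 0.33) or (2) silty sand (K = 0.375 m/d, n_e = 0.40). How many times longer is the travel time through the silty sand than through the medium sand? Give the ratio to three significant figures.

77.6

Unit 1 (medium sand): v = 24.0×0.0035/0.33 = 0.2545 m/d, t = 1860/0.2545 = 7307 d
Unit 2 (silty sand): v = 0.375×0.0035/0.40 = 0.003281 m/d, t = 1860/0.003281 = 566900 d
t(silty sand) / t(medium sand) = 566900/7307 = 77.6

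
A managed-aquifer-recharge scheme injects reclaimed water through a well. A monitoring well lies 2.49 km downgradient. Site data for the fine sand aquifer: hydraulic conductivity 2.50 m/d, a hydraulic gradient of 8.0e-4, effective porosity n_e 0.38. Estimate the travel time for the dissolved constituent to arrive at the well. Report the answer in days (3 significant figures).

Darcy flux q = K·i = 2.50 × 8.0e-4 = 0.002000 m/d
Seepage velocity v = q / n = 0.002000 / 0.38 = 0.005263 m/d
L = 2.49 km = 2490 m
t = L / v = 2490 / 0.005263 = 473100 d

473000 days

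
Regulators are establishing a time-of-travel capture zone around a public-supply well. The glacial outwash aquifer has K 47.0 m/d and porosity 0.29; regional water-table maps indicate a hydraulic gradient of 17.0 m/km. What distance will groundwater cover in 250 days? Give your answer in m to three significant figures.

q = Ki = 47.0 × 0.017 = 0.7990 m/d
Average linear velocity = 0.7990 / 0.29 = 2.755 m/d
L = v × T = 2.755 × 250 = 688.8 m

689 m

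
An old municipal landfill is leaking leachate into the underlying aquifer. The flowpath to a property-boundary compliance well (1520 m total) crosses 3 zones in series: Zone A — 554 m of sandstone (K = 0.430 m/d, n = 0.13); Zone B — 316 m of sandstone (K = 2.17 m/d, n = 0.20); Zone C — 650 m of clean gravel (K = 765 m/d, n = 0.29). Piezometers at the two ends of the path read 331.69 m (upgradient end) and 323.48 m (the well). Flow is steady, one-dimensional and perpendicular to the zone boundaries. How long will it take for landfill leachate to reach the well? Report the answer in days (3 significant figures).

Total head drop ΔH = 331.69 − 323.48 = 8.21 m
Steady 1-D flow in series ⇒ the Darcy flux q is identical in every zone and the zone head losses add (resistances L/K in series).
Σ(L/K) = 554/0.430 + 316/2.17 + 650/765 = 1288 + 145.6 + 0.8497 = 1435 d
q = ΔH / Σ(L/K) = 8.21 / 1435 = 0.005722 m/d (same in every zone)
Zone A: v = q/n = 0.005722/0.13 = 0.04401 m/d → t_A = 554/0.04401 = 12590 d
Zone B: v = q/n = 0.005722/0.20 = 0.02861 m/d → t_B = 316/0.02861 = 11050 d
Zone C: v = q/n = 0.005722/0.29 = 0.01973 m/d → t_C = 650/0.01973 = 32940 d
Total t = 12590 + 11050 + 32940 = 56580 d

56600 days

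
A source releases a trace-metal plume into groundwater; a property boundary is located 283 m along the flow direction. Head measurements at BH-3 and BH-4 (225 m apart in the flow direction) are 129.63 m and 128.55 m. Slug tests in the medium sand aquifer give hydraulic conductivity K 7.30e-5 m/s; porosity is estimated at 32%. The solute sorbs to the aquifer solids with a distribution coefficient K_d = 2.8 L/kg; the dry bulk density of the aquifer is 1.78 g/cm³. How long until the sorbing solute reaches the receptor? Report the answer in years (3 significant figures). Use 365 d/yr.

Hydraulic gradient i = (129.63 − 128.55) / 225 = 1.08 / 225 = 0.004800
K = 7.30e-5 m/s × 86400 s/d = 6.307 m/d
Darcy flux q = K·i = 6.307 × 0.004800 = 0.03027 m/d
Average linear velocity = 0.03027 / 0.32 = 0.09461 m/d
Retardation R = 1 + ρ_b·K_d/n = 1 + 1.78×2.8/0.32 = 16.58
Contaminant velocity v_c = v/R = 0.09461/16.58 = 0.005708 m/d
t = L/v_c = 283/0.005708 = 49580 d
   = 49580/365 = 136 yr

136 years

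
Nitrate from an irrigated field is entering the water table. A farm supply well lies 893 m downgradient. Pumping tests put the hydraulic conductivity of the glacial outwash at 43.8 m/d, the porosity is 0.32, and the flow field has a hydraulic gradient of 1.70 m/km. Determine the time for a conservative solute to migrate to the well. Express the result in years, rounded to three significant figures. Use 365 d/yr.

10.5 years

Specific discharge q = 43.8 × 0.0017 = 0.07446 m/d
Average linear velocity = 0.07446 / 0.32 = 0.2327 m/d
t = L / v = 893 / 0.2327 = 3838 d
   = 3838 / 365 = 10.5 yr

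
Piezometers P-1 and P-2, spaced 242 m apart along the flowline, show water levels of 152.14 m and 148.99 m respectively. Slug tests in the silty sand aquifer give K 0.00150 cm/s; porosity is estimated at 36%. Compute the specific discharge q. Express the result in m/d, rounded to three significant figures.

Hydraulic gradient i = (152.14 − 148.99) / 242 = 3.15 / 242 = 0.01302
K = 0.00150 cm/s × 864 = 1.296 m/d
Darcy flux q = K·i = 1.296 × 0.01302 = 0.01687 m/d

0.0169 m/d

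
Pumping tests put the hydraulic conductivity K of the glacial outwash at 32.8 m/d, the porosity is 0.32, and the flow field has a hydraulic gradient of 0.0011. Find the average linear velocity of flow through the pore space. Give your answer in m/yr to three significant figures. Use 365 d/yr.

41.2 m/yr

q = Ki = 32.8 × 0.0011 = 0.03608 m/d
v = Ki/n = 32.8·0.0011/0.32 = 0.1128 m/d
   = 0.1128 × 365 = 41.2 m/yr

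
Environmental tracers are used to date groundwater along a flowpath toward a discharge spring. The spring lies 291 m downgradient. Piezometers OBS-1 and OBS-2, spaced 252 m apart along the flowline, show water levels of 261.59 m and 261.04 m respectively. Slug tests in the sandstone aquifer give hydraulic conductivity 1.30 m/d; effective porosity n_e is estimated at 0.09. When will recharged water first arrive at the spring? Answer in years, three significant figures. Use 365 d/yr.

Hydraulic gradient i = (261.59 − 261.04) / 252 = 0.55 / 252 = 0.002183
q = Ki = 1.30 × 0.002183 = 0.002837 m/d
v = Ki/n = 1.30·0.002183/0.09 = 0.03153 m/d
t = L / v = 291 / 0.03153 = 9231 d
   = 9231 / 365 = 25.3 yr

25.3 years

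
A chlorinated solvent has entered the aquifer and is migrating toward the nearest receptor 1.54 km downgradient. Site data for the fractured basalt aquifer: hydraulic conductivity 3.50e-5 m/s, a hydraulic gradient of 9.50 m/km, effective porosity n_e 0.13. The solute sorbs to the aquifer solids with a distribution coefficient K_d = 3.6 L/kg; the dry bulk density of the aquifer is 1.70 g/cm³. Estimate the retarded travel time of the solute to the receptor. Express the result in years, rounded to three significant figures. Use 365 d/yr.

K = 3.50e-5 m/s × 86400 s/d = 3.024 m/d
q = Ki = 3.024 × 0.0095 = 0.02873 m/d
v_s = q/n_e = 0.02873/0.13 = 0.2210 m/d
Retardation R = 1 + ρ_b·K_d/n = 1 + 1.70×3.6/0.13 = 48.08
Contaminant velocity v_c = v/R = 0.2210/48.08 = 0.004596 m/d
L = 1.54 km = 1540 m
t = L/v_c = 1540/0.004596 = 335000 d
   = 335000/365 = 918 yr

918 years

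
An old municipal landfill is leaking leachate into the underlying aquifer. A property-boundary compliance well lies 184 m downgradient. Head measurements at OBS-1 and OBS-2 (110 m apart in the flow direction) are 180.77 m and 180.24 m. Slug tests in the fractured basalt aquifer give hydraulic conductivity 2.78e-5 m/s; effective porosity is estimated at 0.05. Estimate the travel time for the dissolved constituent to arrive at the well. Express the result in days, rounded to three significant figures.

Hydraulic gradient i = (180.77 − 180.24) / 110 = 0.53 / 110 = 0.004818
K = 2.78e-5 m/s × 86400 s/d = 2.402 m/d
Specific discharge q = 2.402 × 0.004818 = 0.01157 m/d
v = Ki/n = 2.402·0.004818/0.05 = 0.2315 m/d
t = L / v = 184 / 0.2315 = 795.0 d

795 days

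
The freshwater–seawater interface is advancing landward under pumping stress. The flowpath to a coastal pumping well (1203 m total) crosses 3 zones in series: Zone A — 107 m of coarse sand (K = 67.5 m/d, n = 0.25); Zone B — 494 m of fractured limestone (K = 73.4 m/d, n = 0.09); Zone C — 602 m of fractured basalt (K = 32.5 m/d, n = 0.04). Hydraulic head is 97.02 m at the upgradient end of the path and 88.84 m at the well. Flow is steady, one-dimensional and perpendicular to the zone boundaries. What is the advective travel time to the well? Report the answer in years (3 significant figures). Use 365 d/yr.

0.857 years

Total head drop ΔH = 97.02 − 88.84 = 8.18 m
Steady 1-D flow in series ⇒ the Darcy flux q is identical in every zone and the zone head losses add (resistances L/K in series).
Σ(L/K) = 107/67.5 + 494/73.4 + 602/32.5 = 1.585 + 6.730 + 18.52 = 26.84 d
q = ΔH / Σ(L/K) = 8.18 / 26.84 = 0.3048 m/d (same in every zone)
Zone A: v = q/n = 0.3048/0.25 = 1.219 m/d → t_A = 107/1.219 = 87.77 d
Zone B: v = q/n = 0.3048/0.09 = 3.387 m/d → t_B = 494/3.387 = 145.9 d
Zone C: v = q/n = 0.3048/0.04 = 7.620 m/d → t_C = 602/7.620 = 79.01 d
Total t = 87.77 + 145.9 + 79.01 = 312.6 d
   = 312.6 / 365 = 0.857 yr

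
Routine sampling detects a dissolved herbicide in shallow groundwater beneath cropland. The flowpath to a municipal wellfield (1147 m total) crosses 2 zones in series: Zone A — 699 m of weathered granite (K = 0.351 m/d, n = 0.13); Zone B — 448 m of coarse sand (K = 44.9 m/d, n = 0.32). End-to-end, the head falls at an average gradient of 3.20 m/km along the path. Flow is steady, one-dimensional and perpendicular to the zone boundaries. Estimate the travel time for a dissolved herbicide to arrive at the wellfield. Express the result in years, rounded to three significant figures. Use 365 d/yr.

Continuity: the same q passes through each zone, so ΔH = q·Σ(L_j/K_j) — the zones act as resistances in series.
Σ(L/K) = 699/0.351 + 448/44.9 = 1991 + 9.978 = 2001 d
K_eq = L_total / Σ(L/K) = 1147 / 2001 = 0.5731 m/d
q = K_eq · i = 0.5731 × 0.0032 = 0.001834 m/d (same in every zone)
Zone A: v = q/n = 0.001834/0.13 = 0.01411 m/d → t_A = 699/0.01411 = 49550 d
Zone B: v = q/n = 0.001834/0.32 = 0.005731 m/d → t_B = 448/0.005731 = 78170 d
Total t = 49550 + 78170 = 127700 d
   = 127700 / 365 = 350 yr

350 years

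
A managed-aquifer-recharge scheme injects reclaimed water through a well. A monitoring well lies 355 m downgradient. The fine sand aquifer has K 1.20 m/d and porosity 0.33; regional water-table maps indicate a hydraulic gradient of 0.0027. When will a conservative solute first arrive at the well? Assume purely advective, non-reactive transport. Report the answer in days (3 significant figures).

36200 days

Darcy flux q = K·i = 1.20 × 0.0027 = 0.003240 m/d
v_s = q/n_e = 0.003240/0.33 = 0.009818 m/d
t = L / v = 355 / 0.009818 = 36160 d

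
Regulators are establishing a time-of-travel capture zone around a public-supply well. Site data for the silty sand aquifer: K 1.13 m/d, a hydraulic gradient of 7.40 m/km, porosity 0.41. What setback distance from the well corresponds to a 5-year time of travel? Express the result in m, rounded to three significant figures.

37.2 m

Darcy flux q = K·i = 1.13 × 0.0074 = 0.008362 m/d
Seepage velocity v = q / n = 0.008362 / 0.41 = 0.02040 m/d
T = 5 yr × 365 = 1825 d
L = v × T = 0.02040 × 1825 = 37.22 m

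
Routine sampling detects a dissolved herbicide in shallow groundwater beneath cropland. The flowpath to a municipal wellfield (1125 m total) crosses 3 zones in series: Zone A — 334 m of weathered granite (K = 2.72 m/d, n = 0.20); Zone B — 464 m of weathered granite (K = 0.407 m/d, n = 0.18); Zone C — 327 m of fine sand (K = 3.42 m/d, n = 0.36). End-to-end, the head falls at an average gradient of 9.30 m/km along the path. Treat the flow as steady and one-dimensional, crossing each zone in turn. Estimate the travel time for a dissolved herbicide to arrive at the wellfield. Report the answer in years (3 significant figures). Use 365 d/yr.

For zones in series the flux q is common to all zones; the equivalent conductivity is the harmonic (thickness-weighted) mean, K_eq = L_total / Σ(L_j/K_j).
Σ(L/K) = 334/2.72 + 464/0.407 + 327/3.42 = 122.8 + 1140 + 95.61 = 1358 d
K_eq = L_total / Σ(L/K) = 1125 / 1358 = 0.8281 m/d
q = K_eq · i = 0.8281 × 0.0093 = 0.007702 m/d (same in every zone)
Zone A: v = q/n = 0.007702/0.20 = 0.03851 m/d → t_A = 334/0.03851 = 8673 d
Zone B: v = q/n = 0.007702/0.18 = 0.04279 m/d → t_B = 464/0.04279 = 10840 d
Zone C: v = q/n = 0.007702/0.36 = 0.02139 m/d → t_C = 327/0.02139 = 15280 d
Total t = 8673 + 10840 + 15280 = 34800 d
   = 34800 / 365 = 95.3 yr

95.3 years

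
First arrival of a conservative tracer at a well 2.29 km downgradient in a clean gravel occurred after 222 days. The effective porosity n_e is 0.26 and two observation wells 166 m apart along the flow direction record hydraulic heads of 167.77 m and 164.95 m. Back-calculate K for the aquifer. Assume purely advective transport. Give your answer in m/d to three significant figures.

158 m/d

Hydraulic gradient i = (167.77 − 164.95) / 166 = 2.82 / 166 = 0.01699
L = 2.29 km = 2290 m
v = L / t = 2290 / 222 = 10.32 m/d
K = v · n / i = 10.32 × 0.26 / 0.01699 = 158 m/d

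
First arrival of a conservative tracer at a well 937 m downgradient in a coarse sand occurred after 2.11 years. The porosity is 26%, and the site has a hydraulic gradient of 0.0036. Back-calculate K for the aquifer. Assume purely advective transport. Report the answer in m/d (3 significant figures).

t = 2.11 years = 770.2 d
v = L / t = 937 / 770.2 = 1.217 m/d
K = v · n / i = 1.217 × 0.26 / 0.0036 = 87.9 m/d

87.9 m/d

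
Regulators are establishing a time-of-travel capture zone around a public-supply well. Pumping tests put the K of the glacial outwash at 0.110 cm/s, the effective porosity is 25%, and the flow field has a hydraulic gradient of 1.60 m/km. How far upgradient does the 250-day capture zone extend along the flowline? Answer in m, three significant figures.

K = 0.110 cm/s × 864 = 95.04 m/d
Specific discharge q = 95.04 × 0.0016 = 0.1521 m/d
v_s = q/n_e = 0.1521/0.25 = 0.6083 m/d
L = v × T = 0.6083 × 250 = 152.1 m

152 m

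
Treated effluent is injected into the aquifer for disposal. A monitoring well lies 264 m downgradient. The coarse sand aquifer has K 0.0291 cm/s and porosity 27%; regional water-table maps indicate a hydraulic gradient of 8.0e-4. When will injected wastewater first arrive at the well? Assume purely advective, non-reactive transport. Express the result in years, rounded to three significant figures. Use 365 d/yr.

K = 0.0291 cm/s × 864 = 25.14 m/d
Specific discharge q = 25.14 × 8.0e-4 = 0.02011 m/d
v_s = q/n_e = 0.02011/0.27 = 0.07450 m/d
t = L / v = 264 / 0.07450 = 3544 d
   = 3544 / 365 = 9.71 yr

9.71 years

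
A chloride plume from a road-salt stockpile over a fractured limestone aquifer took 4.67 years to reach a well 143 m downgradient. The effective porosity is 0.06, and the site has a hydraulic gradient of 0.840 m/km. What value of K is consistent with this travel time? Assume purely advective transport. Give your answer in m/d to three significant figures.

5.99 m/d

t = 4.67 years = 1705 d
v = L / t = 143 / 1705 = 0.08389 m/d
K = v · n / i = 0.08389 × 0.06 / 8.4e-4 = 5.99 m/d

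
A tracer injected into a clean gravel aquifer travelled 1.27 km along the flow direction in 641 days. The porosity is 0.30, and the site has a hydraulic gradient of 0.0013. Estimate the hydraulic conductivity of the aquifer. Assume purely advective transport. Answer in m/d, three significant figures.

L = 1.27 km = 1270 m
v = L / t = 1270 / 641 = 1.981 m/d
K = v · n / i = 1.981 × 0.30 / 0.0013 = 457 m/d

457 m/d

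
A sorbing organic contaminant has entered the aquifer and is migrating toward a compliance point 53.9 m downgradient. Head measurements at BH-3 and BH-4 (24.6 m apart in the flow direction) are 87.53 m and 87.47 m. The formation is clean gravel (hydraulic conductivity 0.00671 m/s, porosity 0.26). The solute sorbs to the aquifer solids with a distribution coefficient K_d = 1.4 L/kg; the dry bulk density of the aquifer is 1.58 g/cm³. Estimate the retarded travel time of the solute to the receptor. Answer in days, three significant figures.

Hydraulic gradient i = (87.53 − 87.47) / 24.6 = 0.06 / 24.6 = 0.002439
K = 0.00671 m/s × 86400 s/d = 579.7 m/d
Specific discharge q = 579.7 × 0.002439 = 1.414 m/d
v = Ki/n = 579.7·0.002439/0.26 = 5.438 m/d
Retardation R = 1 + ρ_b·K_d/n = 1 + 1.58×1.4/0.26 = 9.508
Contaminant velocity v_c = v/R = 5.438/9.508 = 0.5720 m/d
t = L/v_c = 53.9/0.5720 = 94.23 d

94.2 days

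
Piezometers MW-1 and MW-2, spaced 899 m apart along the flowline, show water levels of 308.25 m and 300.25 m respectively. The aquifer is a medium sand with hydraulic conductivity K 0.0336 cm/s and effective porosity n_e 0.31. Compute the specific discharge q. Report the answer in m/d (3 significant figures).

0.258 m/d

Hydraulic gradient i = (308.25 − 300.25) / 899 = 8.00 / 899 = 0.008899
K = 0.0336 cm/s × 864 = 29.03 m/d
Darcy flux q = K·i = 29.03 × 0.008899 = 0.2583 m/d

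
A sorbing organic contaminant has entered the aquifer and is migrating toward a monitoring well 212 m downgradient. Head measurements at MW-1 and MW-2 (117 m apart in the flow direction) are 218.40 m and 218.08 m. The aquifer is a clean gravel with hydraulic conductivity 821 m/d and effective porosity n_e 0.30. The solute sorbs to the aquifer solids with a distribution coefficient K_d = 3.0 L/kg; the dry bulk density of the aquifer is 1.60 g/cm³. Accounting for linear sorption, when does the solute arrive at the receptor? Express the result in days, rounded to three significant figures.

Hydraulic gradient i = (218.40 − 218.08) / 117 = 0.32 / 117 = 0.002735
q = Ki = 821 × 0.002735 = 2.245 m/d
v = Ki/n = 821·0.002735/0.30 = 7.485 m/d
Retardation R = 1 + ρ_b·K_d/n = 1 + 1.60×3.0/0.30 = 17.00
Contaminant velocity v_c = v/R = 7.485/17.00 = 0.4403 m/d
t = L/v_c = 212/0.4403 = 481.5 d

482 days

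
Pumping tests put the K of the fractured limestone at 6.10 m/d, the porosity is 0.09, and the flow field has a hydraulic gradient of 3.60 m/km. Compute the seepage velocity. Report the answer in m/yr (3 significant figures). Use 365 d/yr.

89.1 m/yr

q = Ki = 6.10 × 0.0036 = 0.02196 m/d
Average linear velocity = 0.02196 / 0.09 = 0.2440 m/d
   = 0.2440 × 365 = 89.1 m/yr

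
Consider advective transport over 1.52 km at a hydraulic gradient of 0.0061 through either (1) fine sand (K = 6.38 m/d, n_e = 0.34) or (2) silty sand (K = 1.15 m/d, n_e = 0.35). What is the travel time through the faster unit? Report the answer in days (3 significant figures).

Unit 1 (fine sand): v = 6.38×0.0061/0.34 = 0.1145 m/d, t = 1520/0.1145 = 13280 d
Unit 2 (silty sand): v = 1.15×0.0061/0.35 = 0.02004 m/d, t = 1520/0.02004 = 75840 d
Faster unit: t = 13300 d

13300 days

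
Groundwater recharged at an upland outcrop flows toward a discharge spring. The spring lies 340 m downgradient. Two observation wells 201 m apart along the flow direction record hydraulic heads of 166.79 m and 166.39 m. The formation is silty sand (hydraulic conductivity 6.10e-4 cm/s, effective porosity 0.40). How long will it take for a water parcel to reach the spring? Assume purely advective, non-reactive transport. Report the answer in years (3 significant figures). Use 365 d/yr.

Hydraulic gradient i = (166.79 − 166.39) / 201 = 0.40 / 201 = 0.001990
K = 6.10e-4 cm/s × 864 = 0.5270 m/d
q = Ki = 0.5270 × 0.001990 = 0.001049 m/d
Average linear velocity = 0.001049 / 0.40 = 0.002622 m/d
t = L / v = 340 / 0.002622 = 129700 d
   = 129700 / 365 = 355 yr

355 years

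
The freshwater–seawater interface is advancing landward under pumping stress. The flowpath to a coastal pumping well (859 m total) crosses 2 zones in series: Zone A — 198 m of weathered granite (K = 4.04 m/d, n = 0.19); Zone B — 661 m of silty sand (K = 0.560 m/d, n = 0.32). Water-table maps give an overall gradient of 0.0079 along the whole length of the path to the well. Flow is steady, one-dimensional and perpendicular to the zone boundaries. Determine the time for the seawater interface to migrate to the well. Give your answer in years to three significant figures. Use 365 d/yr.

124 years

Continuity: the same q passes through each zone, so ΔH = q·Σ(L_j/K_j) — the zones act as resistances in series.
Σ(L/K) = 198/4.04 + 661/0.560 = 49.01 + 1180 = 1229 d
K_eq = L_total / Σ(L/K) = 859 / 1229 = 0.6987 m/d
q = K_eq · i = 0.6987 × 0.0079 = 0.005520 m/d (same in every zone)
Zone A: v = q/n = 0.005520/0.19 = 0.02905 m/d → t_A = 198/0.02905 = 6815 d
Zone B: v = q/n = 0.005520/0.32 = 0.01725 m/d → t_B = 661/0.01725 = 38320 d
Total t = 6815 + 38320 = 45130 d
   = 45130 / 365 = 124 yr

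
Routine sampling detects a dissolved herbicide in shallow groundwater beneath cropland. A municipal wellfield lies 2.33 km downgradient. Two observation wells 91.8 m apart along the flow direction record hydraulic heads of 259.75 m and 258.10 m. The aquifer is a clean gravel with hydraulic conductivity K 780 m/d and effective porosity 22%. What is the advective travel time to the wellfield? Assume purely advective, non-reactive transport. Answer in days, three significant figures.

36.6 days

Hydraulic gradient i = (259.75 − 258.10) / 91.8 = 1.65 / 91.8 = 0.01797
Specific discharge q = 780 × 0.01797 = 14.02 m/d
Seepage velocity v = q / n = 14.02 / 0.22 = 63.73 m/d
L = 2.33 km = 2330 m
t = L / v = 2330 / 63.73 = 36.56 d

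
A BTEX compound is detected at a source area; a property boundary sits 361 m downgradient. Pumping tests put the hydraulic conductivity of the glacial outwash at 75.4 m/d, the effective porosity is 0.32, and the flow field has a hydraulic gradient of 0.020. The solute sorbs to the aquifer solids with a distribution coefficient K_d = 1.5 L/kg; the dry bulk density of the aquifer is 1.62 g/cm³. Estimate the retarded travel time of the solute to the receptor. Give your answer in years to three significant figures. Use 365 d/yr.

Darcy flux q = K·i = 75.4 × 0.020 = 1.508 m/d
Seepage velocity v = q / n = 1.508 / 0.32 = 4.713 m/d
Retardation R = 1 + ρ_b·K_d/n = 1 + 1.62×1.5/0.32 = 8.594
Contaminant velocity v_c = v/R = 4.713/8.594 = 0.5484 m/d
t = L/v_c = 361/0.5484 = 658.3 d
   = 658.3/365 = 1.80 yr

1.80 years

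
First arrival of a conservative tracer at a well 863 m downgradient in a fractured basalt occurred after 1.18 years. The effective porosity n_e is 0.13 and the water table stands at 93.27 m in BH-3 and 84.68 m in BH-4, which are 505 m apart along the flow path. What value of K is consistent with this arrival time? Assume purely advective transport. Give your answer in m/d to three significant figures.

15.3 m/d

Hydraulic gradient i = (93.27 − 84.68) / 505 = 8.59 / 505 = 0.01701
t = 1.18 years = 430.7 d
v = L / t = 863 / 430.7 = 2.004 m/d
K = v · n / i = 2.004 × 0.13 / 0.01701 = 15.3 m/d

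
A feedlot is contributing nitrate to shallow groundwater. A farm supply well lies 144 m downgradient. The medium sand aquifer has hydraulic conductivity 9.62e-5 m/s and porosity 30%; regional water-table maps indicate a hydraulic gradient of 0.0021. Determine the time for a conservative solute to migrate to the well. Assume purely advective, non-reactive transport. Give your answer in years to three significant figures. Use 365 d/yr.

K = 9.62e-5 m/s × 86400 s/d = 8.312 m/d
Darcy flux q = K·i = 8.312 × 0.0021 = 0.01745 m/d
Seepage velocity v = q / n = 0.01745 / 0.30 = 0.05818 m/d
t = L / v = 144 / 0.05818 = 2475 d
   = 2475 / 365 = 6.78 yr

6.78 years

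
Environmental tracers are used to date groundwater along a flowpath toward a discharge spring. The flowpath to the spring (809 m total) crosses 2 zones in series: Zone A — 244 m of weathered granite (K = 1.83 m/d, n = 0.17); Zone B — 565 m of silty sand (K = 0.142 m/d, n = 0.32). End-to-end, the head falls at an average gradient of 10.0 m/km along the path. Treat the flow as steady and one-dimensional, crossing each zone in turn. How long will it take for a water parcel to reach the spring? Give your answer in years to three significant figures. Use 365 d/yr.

Continuity: the same q passes through each zone, so ΔH = q·Σ(L_j/K_j) — the zones act as resistances in series.
Σ(L/K) = 244/1.83 + 565/0.142 = 133.3 + 3979 = 4112 d
K_eq = L_total / Σ(L/K) = 809 / 4112 = 0.1967 m/d
q = K_eq · i = 0.1967 × 0.010 = 0.001967 m/d (same in every zone)
Zone A: v = q/n = 0.001967/0.17 = 0.01157 m/d → t_A = 244/0.01157 = 21080 d
Zone B: v = q/n = 0.001967/0.32 = 0.006148 m/d → t_B = 565/0.006148 = 91900 d
Total t = 21080 + 91900 = 113000 d
   = 113000 / 365 = 310 yr

310 years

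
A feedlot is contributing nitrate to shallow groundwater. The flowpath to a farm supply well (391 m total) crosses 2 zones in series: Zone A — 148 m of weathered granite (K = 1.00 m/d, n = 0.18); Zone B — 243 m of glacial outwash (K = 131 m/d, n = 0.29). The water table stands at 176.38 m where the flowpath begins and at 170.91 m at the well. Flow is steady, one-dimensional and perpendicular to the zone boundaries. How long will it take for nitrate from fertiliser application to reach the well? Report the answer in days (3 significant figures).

Total head drop ΔH = 176.38 − 170.91 = 5.47 m
Steady 1-D flow in series ⇒ the Darcy flux q is identical in every zone and the zone head losses add (resistances L/K in series).
Σ(L/K) = 148/1.00 + 243/131 = 148.0 + 1.855 = 149.9 d
q = ΔH / Σ(L/K) = 5.47 / 149.9 = 0.03650 m/d (same in every zone)
Zone A: v = q/n = 0.03650/0.18 = 0.2028 m/d → t_A = 148/0.2028 = 729.8 d
Zone B: v = q/n = 0.03650/0.29 = 0.1259 m/d → t_B = 243/0.1259 = 1931 d
Total t = 729.8 + 1931 = 2660 d

2660 days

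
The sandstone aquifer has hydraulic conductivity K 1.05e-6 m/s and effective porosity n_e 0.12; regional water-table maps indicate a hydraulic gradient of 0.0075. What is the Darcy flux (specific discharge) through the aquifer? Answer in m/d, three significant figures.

K = 1.05e-6 m/s × 86400 s/d = 0.09072 m/d
Darcy flux q = K·i = 0.09072 × 0.0075 = 6.804e-4 m/d

6.80e-4 m/d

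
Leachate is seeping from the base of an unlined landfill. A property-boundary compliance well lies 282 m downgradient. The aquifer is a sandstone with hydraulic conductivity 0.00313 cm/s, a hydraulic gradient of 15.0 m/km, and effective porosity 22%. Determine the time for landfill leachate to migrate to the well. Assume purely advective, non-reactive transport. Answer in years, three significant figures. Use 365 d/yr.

4.19 years

K = 0.00313 cm/s × 864 = 2.704 m/d
q = Ki = 2.704 × 0.015 = 0.04056 m/d
Average linear velocity = 0.04056 / 0.22 = 0.1844 m/d
t = L / v = 282 / 0.1844 = 1529 d
   = 1529 / 365 = 4.19 yr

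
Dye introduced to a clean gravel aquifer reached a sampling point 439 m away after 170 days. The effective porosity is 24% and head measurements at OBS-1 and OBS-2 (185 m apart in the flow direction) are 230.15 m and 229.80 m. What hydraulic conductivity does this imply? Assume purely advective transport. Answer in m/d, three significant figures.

Hydraulic gradient i = (230.15 − 229.80) / 185 = 0.35 / 185 = 0.001892
v = L / t = 439 / 170 = 2.582 m/d
K = v · n / i = 2.582 × 0.24 / 0.001892 = 328 m/d

328 m/d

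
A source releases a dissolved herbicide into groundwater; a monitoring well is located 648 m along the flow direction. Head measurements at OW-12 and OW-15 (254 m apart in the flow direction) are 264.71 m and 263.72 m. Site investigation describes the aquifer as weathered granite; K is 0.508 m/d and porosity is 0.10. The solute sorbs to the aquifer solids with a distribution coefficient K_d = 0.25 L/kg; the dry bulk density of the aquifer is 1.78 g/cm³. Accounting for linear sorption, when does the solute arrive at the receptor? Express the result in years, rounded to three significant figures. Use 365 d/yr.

489 years

Hydraulic gradient i = (264.71 − 263.72) / 254 = 0.99 / 254 = 0.003898
Specific discharge q = 0.508 × 0.003898 = 0.001980 m/d
v = Ki/n = 0.508·0.003898/0.10 = 0.01980 m/d
Retardation R = 1 + ρ_b·K_d/n = 1 + 1.78×0.25/0.10 = 5.450
Contaminant velocity v_c = v/R = 0.01980/5.450 = 0.003633 m/d
t = L/v_c = 648/0.003633 = 178400 d
   = 178400/365 = 489 yr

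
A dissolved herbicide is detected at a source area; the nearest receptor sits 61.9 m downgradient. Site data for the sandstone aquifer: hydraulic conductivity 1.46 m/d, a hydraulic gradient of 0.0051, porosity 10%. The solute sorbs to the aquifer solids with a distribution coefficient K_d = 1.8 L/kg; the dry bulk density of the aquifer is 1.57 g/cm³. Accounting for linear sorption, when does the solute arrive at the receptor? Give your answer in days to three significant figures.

24300 days

q = Ki = 1.46 × 0.0051 = 0.007446 m/d
Seepage velocity v = q / n = 0.007446 / 0.10 = 0.07446 m/d
Retardation R = 1 + ρ_b·K_d/n = 1 + 1.57×1.8/0.10 = 29.26
Contaminant velocity v_c = v/R = 0.07446/29.26 = 0.002545 m/d
t = L/v_c = 61.9/0.002545 = 24320 d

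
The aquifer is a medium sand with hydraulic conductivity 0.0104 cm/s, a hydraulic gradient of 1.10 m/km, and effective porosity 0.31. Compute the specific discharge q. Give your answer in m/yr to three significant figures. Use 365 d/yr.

3.61 m/yr

K = 0.0104 cm/s × 864 = 8.986 m/d
Darcy flux q = K·i = 8.986 × 0.0011 = 0.009884 m/d
   = 0.009884 × 365 = 3.61 m/yr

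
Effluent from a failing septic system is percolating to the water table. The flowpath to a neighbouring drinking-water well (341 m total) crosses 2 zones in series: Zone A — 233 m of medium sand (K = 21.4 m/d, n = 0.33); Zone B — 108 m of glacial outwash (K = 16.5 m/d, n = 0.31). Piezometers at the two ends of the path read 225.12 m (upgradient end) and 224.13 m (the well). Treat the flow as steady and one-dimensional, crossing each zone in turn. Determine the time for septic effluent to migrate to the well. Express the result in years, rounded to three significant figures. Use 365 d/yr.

Total head drop ΔH = 225.12 − 224.13 = 0.99 m
Continuity: the same q passes through each zone, so ΔH = q·Σ(L_j/K_j) — the zones act as resistances in series.
Σ(L/K) = 233/21.4 + 108/16.5 = 10.89 + 6.545 = 17.43 d
q = ΔH / Σ(L/K) = 0.99 / 17.43 = 0.05679 m/d (same in every zone)
Zone A: v = q/n = 0.05679/0.33 = 0.1721 m/d → t_A = 233/0.1721 = 1354 d
Zone B: v = q/n = 0.05679/0.31 = 0.1832 m/d → t_B = 108/0.1832 = 589.6 d
Total t = 1354 + 589.6 = 1944 d
   = 1944 / 365 = 5.32 yr

5.32 years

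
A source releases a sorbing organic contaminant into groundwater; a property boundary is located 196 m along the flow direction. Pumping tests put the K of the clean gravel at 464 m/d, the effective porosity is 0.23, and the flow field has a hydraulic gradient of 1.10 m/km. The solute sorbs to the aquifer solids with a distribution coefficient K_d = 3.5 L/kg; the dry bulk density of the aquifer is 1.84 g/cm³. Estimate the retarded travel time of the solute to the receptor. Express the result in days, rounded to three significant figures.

2560 days

Specific discharge q = 464 × 0.0011 = 0.5104 m/d
Average linear velocity = 0.5104 / 0.23 = 2.219 m/d
Retardation R = 1 + ρ_b·K_d/n = 1 + 1.84×3.5/0.23 = 29.00
Contaminant velocity v_c = v/R = 2.219/29.00 = 0.07652 m/d
t = L/v_c = 196/0.07652 = 2561 d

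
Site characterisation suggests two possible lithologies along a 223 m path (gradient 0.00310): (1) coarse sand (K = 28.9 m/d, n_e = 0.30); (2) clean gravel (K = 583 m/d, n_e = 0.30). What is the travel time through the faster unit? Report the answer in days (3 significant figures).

Unit 1 (coarse sand): v = 28.9×0.0031/0.30 = 0.2986 m/d, t = 223/0.2986 = 746.7 d
Unit 2 (clean gravel): v = 583×0.0031/0.30 = 6.024 m/d, t = 223/6.024 = 37.02 d
Faster unit: t = 37.0 d

37.0 days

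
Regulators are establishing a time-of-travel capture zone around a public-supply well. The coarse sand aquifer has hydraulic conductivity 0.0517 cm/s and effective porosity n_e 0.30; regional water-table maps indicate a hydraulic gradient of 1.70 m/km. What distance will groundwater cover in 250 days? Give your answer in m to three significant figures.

K = 0.0517 cm/s × 864 = 44.67 m/d
Specific discharge q = 44.67 × 0.0017 = 0.07594 m/d
Average linear velocity = 0.07594 / 0.30 = 0.2531 m/d
L = v × T = 0.2531 × 250 = 63.28 m

63.3 m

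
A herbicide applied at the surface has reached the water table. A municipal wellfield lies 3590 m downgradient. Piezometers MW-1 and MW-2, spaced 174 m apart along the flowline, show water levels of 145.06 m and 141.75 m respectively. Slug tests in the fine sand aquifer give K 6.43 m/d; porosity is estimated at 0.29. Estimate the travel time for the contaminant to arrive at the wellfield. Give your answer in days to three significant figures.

8510 days

Hydraulic gradient i = (145.06 − 141.75) / 174 = 3.31 / 174 = 0.01902
q = Ki = 6.43 × 0.01902 = 0.1223 m/d
v_s = q/n_e = 0.1223/0.29 = 0.4218 m/d
t = L / v = 3590 / 0.4218 = 8511 d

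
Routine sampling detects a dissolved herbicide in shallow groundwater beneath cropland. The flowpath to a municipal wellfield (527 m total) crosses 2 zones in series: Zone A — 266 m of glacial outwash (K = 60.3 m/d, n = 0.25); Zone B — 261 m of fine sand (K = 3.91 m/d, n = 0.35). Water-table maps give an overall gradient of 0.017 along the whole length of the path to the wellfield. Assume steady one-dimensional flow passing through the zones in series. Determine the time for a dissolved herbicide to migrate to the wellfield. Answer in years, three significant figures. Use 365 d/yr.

Steady 1-D flow in series ⇒ the Darcy flux q is identical in every zone and the zone head losses add (resistances L/K in series).
Σ(L/K) = 266/60.3 + 261/3.91 = 4.411 + 66.75 = 71.16 d
K_eq = L_total / Σ(L/K) = 527 / 71.16 = 7.406 m/d
q = K_eq · i = 7.406 × 0.017 = 0.1259 m/d (same in every zone)
Zone A: v = q/n = 0.1259/0.25 = 0.5036 m/d → t_A = 266/0.5036 = 528.2 d
Zone B: v = q/n = 0.1259/0.35 = 0.3597 m/d → t_B = 261/0.3597 = 725.6 d
Total t = 528.2 + 725.6 = 1254 d
   = 1254 / 365 = 3.44 yr

3.44 years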